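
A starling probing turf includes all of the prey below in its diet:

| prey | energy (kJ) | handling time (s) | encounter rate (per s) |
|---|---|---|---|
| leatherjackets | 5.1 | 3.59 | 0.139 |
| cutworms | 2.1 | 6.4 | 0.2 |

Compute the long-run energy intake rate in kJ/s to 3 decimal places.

Energy encountered per unit search time: 0.139×5.1 + 0.2×2.1 = 1.129 kJ/s.
Handling time per unit search time: 0.139×3.59 + 0.2×6.4 = 1.779.
Rate = 1.129/(1 + 1.779) = 0.4062 kJ/s.

0.406 kJ/s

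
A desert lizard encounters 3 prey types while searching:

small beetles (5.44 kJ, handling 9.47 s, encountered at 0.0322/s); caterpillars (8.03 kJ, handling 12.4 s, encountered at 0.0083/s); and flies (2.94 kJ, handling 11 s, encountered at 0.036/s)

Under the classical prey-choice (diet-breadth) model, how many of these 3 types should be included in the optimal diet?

Rank by E/h (kJ/s): caterpillars 0.648, small beetles 0.574, flies 0.267. Include each in turn until the next type's E/h falls below the running intake rate.
Rate on top 1: 0.06043. small beetles: 0.574 > 0.06043 → include.
Rate on top 2: 0.1718. flies: 0.267 > 0.1718 → include.
Optimal diet: caterpillars, small beetles, flies — 3 of 3 types.

3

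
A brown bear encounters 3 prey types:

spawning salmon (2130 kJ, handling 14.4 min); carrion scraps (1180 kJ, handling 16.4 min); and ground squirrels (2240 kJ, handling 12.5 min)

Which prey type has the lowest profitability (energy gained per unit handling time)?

carrion scraps

In descending order of E/h:
ground squirrels: 2240/12.5 = 179 kJ/min
spawning salmon: 2130/14.4 = 148 kJ/min
carrion scraps: 1180/16.4 = 72 kJ/min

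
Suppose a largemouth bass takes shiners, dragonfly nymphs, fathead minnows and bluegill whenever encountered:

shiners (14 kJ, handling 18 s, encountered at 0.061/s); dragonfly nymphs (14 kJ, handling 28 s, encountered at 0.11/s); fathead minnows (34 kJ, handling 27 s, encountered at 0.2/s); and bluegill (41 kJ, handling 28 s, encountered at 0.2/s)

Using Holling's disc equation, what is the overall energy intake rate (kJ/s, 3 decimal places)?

1.075 kJ/s

Energy encountered per unit search time: 0.061×14 + 0.11×14 + 0.2×34 + 0.2×41 = 17.39 kJ/s.
Handling time per unit search time: 0.061×18 + 0.11×28 + 0.2×27 + 0.2×28 = 15.18.
Rate = 17.39/(1 + 15.18) = 1.075 kJ/s.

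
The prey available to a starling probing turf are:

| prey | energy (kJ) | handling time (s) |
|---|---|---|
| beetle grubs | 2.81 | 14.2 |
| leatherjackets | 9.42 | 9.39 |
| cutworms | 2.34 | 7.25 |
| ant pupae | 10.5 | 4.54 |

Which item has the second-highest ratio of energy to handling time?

leatherjackets

Profitability E/h (kJ/s): beetle grubs = 2.81/14.2 = 0.198, leatherjackets = 9.42/9.39 = 1, cutworms = 2.34/7.25 = 0.323, ant pupae = 10.5/4.54 = 2.31.
Ranked: ant pupae > leatherjackets > cutworms > beetle grubs.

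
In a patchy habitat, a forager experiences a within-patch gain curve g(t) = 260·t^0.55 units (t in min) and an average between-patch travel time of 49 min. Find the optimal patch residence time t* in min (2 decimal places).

Optimal t* satisfies g'(t*) = g(t*)/(T + t*).
g'(t) = 0.55·260·t^-0.45. Setting 0.55·260·t^-0.45 = 260·t^0.55/(49+t) gives 0.55(49+t) = t, so 0.45·t = 0.55×49.
t* = 0.55×49/0.45 = 59.89 min.

59.89 min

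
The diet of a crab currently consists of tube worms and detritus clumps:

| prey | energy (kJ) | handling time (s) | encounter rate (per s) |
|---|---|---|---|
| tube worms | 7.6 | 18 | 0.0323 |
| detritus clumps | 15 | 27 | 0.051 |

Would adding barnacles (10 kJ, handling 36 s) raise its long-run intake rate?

Intake rate on the current diet: R = (0.0323×7.6 + 0.051×15) / (1 + 0.0323×18 + 0.051×27) = 1.01/2.958 = 0.3416 kJ/s.
barnacles: E/h = 10/36 = 0.2778 kJ/s.
0.2778 < 0.3416, so adding barnacles would lower the average — exclude it.

No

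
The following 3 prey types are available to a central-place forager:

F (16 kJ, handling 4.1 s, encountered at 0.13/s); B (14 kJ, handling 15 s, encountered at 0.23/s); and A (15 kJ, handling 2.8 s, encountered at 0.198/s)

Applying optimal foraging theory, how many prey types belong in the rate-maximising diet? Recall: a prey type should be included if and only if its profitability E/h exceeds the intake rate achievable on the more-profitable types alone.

Profitabilities (E/h, kJ/s): A 5.36, F 3.9, B 0.933. Add prey in this order while the next type's profitability exceeds the intake rate on those already taken.
Rate on top 1: 1.911. F: 3.9 > 1.911 → include.
Rate on top 2: 2.419. B: 0.933 < 2.419 → exclude; stop.
Optimal diet: A, F — 2 of 3 types.

2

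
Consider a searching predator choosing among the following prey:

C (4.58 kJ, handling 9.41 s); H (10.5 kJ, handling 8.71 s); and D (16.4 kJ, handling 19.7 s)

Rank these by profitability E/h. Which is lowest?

C

Profitability E/h (kJ/s): C = 4.58/9.41 = 0.487, H = 10.5/8.71 = 1.21, D = 16.4/19.7 = 0.832.
Ranked: H > D > C.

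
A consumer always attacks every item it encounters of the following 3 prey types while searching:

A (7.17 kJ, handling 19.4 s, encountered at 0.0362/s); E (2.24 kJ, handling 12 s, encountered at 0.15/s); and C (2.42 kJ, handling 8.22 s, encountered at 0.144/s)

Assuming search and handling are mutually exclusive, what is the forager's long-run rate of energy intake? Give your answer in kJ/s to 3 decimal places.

R = (0.0362×7.17 + 0.15×2.24 + 0.144×2.42) / (1 + 0.0362×19.4 + 0.15×12 + 0.144×8.22) = 0.944/4.686 = 0.2015 kJ/s.

0.201 kJ/s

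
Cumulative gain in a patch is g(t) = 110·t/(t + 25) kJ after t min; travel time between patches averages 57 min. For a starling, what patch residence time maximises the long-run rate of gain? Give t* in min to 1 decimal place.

Optimal t* satisfies g'(t*) = g(t*)/(T + t*).
g'(t) = 110·25/(t + 25)². Setting 110·25/(t+25)² = 110t/[(t+25)(57+t)] gives 25(57+t) = t(t+25), so t² = 25×57 = 1425.
t* = √1425 = 37.75 min.

37.7 min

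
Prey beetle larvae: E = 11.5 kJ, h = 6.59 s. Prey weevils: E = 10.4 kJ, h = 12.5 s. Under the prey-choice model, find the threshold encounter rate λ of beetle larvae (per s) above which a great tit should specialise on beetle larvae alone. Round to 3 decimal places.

At the threshold, the rate on beetle larvae alone equals the profitability of weevils: λ·11.5/(1 + λ·6.59) = 10.4/12.5 = 0.832.
Rearranging, λ(11.5 − 0.832×6.59) = 0.832, so λ = 0.832/6.017 = 0.1383 per s.

0.138 per s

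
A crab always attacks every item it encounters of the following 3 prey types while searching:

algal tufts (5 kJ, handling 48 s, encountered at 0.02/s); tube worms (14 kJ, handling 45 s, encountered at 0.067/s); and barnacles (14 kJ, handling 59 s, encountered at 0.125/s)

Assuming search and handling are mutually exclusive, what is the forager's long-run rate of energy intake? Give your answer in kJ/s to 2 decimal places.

0.23 kJ/s

Energy encountered per unit search time: 0.02×5 + 0.067×14 + 0.125×14 = 2.788 kJ/s.
Handling time per unit search time: 0.02×48 + 0.067×45 + 0.125×59 = 11.35.
Rate = 2.788/(1 + 11.35) = 0.2257 kJ/s.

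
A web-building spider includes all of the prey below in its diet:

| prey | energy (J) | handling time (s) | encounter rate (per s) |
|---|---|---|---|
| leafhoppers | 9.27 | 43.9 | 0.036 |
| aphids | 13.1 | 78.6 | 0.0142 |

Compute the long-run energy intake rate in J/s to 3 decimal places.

0.141 J/s

R = (0.036×9.27 + 0.0142×13.1) / (1 + 0.036×43.9 + 0.0142×78.6) = 0.5197/3.697 = 0.1406 J/s.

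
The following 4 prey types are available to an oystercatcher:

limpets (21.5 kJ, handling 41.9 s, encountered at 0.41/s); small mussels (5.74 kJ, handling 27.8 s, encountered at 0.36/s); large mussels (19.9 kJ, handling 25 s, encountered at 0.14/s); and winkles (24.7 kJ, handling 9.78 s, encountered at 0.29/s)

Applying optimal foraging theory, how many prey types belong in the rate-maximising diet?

1

Profitabilities (E/h, kJ/s): winkles 2.53, large mussels 0.796, limpets 0.513, small mussels 0.206. Add prey in this order while the next type's profitability exceeds the intake rate on those already taken.
Rate on top 1: 1.867. large mussels: 0.796 < 1.867 → exclude; stop.
Optimal diet: winkles — 1 of 4 types.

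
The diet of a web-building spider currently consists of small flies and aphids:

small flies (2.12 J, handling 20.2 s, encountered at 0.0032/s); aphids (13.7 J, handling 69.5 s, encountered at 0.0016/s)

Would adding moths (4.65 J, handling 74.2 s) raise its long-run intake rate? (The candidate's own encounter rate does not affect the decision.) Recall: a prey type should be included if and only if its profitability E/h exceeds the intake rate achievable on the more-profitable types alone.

Yes

Intake rate on the current diet: R = (0.0032×2.12 + 0.0016×13.7) / (1 + 0.0032×20.2 + 0.0016×69.5) = 0.0287/1.176 = 0.02441 J/s.
moths: E/h = 4.65/74.2 = 0.06267 J/s.
0.06267 > 0.02441, so adding moths raises the average — include it.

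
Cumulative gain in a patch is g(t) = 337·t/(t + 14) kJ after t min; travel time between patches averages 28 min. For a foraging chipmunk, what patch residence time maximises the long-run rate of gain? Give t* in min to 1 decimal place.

19.8 min

Maximise g(t)/(T+t): set derivative to zero → g'(t)(T+t) = g(t).
g'(t) = 337·14/(t + 14)². Setting 337·14/(t+14)² = 337t/[(t+14)(28+t)] gives 14(28+t) = t(t+14), so t² = 14×28 = 392.
t* = √392 = 19.8 min.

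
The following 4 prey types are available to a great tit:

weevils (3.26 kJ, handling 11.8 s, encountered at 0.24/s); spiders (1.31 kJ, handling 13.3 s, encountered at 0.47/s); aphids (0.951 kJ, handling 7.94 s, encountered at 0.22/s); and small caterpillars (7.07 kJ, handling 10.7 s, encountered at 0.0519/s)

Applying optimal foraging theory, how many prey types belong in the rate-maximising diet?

Rank by E/h (kJ/s): small caterpillars 0.661, weevils 0.276, aphids 0.12, spiders 0.0985. Include each in turn until the next type's E/h falls below the running intake rate.
Rate on top 1: 0.2359. weevils: 0.276 > 0.2359 → include.
Rate on top 2: 0.262. aphids: 0.12 < 0.262 → exclude; stop.
Optimal diet: small caterpillars, weevils — 2 of 4 types.

2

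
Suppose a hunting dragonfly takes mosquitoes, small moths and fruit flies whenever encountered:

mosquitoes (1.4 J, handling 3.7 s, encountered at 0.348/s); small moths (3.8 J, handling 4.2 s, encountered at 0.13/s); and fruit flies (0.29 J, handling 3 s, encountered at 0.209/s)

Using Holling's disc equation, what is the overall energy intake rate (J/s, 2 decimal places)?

0.30 J/s

Energy encountered per unit search time: 0.348×1.4 + 0.13×3.8 + 0.209×0.29 = 1.042 J/s.
Handling time per unit search time: 0.348×3.7 + 0.13×4.2 + 0.209×3 = 2.461.
Rate = 1.042/(1 + 2.461) = 0.301 J/s.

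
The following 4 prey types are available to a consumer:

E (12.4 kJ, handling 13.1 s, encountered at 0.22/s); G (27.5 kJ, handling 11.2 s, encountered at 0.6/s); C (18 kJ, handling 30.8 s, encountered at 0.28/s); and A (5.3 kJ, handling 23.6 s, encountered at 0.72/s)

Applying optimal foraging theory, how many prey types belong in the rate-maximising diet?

Rank by E/h (kJ/s): G 2.46, E 0.947, C 0.584, A 0.225. Include each in turn until the next type's E/h falls below the running intake rate.
Rate on top 1: 2.137. E: 0.947 < 2.137 → exclude; stop.
Optimal diet: G — 1 of 4 types.

1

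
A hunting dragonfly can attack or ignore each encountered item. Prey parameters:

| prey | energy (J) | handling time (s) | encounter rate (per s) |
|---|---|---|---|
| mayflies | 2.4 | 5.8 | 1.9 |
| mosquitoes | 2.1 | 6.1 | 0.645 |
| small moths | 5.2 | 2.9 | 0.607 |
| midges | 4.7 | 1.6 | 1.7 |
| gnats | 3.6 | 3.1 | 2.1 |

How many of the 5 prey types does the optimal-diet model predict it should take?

1

Profitabilities (E/h, J/s): midges 2.94, small moths 1.79, gnats 1.16, mayflies 0.414, mosquitoes 0.344. Add prey in this order while the next type's profitability exceeds the intake rate on those already taken.
Rate on top 1: 2.148. small moths: 1.79 < 2.148 → exclude; stop.
Optimal diet: midges — 1 of 5 types.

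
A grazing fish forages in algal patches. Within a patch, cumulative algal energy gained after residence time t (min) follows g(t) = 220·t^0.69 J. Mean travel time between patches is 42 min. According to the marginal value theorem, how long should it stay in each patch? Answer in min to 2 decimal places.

Optimal t* satisfies g'(t*) = g(t*)/(T + t*).
g'(t) = 0.69·220·t^-0.31. Setting 0.69·220·t^-0.31 = 220·t^0.69/(42+t) gives 0.69(42+t) = t, so 0.31·t = 0.69×42.
t* = 0.69×42/0.31 = 93.48 min.

93.48 min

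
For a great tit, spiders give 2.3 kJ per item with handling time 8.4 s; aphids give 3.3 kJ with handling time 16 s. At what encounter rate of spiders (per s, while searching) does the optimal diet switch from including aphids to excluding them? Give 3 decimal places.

Drop aphids once their profitability E₂/h₂ falls below the rate achievable on spiders alone: E₂/h₂ = λE₁/(1 + λh₁).
Solve for λ: λE₁h₂ = E₂(1 + λh₁) → λ(E₁h₂ − E₂h₁) = E₂ → λ = E₂/(E₁h₂ − E₂h₁).
λ = 3.3/(2.3×16 − 3.3×8.4) = 3.3/9.08 = 0.3634 per s.

0.363 per s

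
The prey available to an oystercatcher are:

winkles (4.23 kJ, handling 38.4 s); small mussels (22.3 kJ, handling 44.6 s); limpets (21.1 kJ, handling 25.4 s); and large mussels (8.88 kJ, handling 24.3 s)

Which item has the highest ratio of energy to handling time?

limpets

In descending order of E/h:
limpets: 21.1/25.4 = 0.831 kJ/s
small mussels: 22.3/44.6 = 0.5 kJ/s
large mussels: 8.88/24.3 = 0.365 kJ/s
winkles: 4.23/38.4 = 0.11 kJ/s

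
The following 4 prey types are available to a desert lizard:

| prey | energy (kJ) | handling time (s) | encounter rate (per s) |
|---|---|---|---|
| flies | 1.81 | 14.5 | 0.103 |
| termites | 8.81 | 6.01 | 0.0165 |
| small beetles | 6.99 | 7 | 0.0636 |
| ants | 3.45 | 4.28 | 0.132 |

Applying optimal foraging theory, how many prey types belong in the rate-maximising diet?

3

Rank by E/h (kJ/s): termites 1.47, small beetles 0.999, ants 0.806, flies 0.125. Include each in turn until the next type's E/h falls below the running intake rate.
Rate on top 1: 0.1323. small beetles: 0.999 > 0.1323 → include.
Rate on top 2: 0.382. ants: 0.806 > 0.382 → include.
Rate on top 3: 0.4956. flies: 0.125 < 0.4956 → exclude; stop.
Optimal diet: termites, small beetles, ants — 3 of 4 types.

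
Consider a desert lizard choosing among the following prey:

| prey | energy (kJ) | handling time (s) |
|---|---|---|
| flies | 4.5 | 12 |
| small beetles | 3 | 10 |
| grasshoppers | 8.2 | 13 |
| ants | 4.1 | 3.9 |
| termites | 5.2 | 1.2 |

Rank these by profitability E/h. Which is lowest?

small beetles

In descending order of E/h:
termites: 5.2/1.2 = 4.33 kJ/s
ants: 4.1/3.9 = 1.05 kJ/s
grasshoppers: 8.2/13 = 0.631 kJ/s
flies: 4.5/12 = 0.375 kJ/s
small beetles: 3/10 = 0.3 kJ/s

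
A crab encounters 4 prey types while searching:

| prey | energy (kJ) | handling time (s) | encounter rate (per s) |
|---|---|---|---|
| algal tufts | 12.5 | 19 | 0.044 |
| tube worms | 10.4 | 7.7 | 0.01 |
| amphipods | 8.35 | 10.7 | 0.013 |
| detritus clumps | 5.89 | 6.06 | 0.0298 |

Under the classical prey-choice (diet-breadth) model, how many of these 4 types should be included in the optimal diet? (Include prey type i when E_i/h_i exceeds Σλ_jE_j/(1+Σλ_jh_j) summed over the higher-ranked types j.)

E/h in descending order: tube worms 1.35, detritus clumps 0.972, amphipods 0.78, algal tufts 0.658 kJ/s. The optimal diet is the largest prefix of this list for which every included type satisfies E_i/h_i > R on the types above it.
Rate on top 1: 0.09656. detritus clumps: 0.972 > 0.09656 → include.
Rate on top 2: 0.2223. amphipods: 0.78 > 0.2223 → include.
Rate on top 3: 0.2779. algal tufts: 0.658 > 0.2779 → include.
Optimal diet: tube worms, detritus clumps, amphipods, algal tufts — 4 of 4 types.

4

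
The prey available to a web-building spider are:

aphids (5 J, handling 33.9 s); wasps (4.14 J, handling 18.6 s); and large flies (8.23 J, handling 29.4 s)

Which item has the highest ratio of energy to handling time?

In descending order of E/h:
large flies: 8.23/29.4 = 0.28 J/s
wasps: 4.14/18.6 = 0.223 J/s
aphids: 5/33.9 = 0.147 J/s

large flies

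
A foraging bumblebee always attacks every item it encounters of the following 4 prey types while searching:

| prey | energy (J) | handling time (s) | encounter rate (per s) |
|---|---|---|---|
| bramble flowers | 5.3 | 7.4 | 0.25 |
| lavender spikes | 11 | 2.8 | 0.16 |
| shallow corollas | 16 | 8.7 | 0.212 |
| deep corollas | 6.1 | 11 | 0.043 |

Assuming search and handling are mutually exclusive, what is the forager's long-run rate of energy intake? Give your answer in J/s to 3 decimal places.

1.200 J/s

R = (0.25×5.3 + 0.16×11 + 0.212×16 + 0.043×6.1) / (1 + 0.25×7.4 + 0.16×2.8 + 0.212×8.7 + 0.043×11) = 6.739/5.615 = 1.2 J/s.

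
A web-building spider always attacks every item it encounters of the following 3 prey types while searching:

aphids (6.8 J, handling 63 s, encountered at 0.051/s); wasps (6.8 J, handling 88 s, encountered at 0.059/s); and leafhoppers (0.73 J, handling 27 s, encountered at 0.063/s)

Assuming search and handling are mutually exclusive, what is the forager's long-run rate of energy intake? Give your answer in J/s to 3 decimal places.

R = Σλ_iE_i / (1 + Σλ_ih_i)
Numerator: 0.051×6.8 + 0.059×6.8 + 0.063×0.73 = 0.794
Denominator: 1 + 0.051×63 + 0.059×88 + 0.063×27 = 11.11
R = 0.794/11.11 = 0.07149 J/s

0.071 J/s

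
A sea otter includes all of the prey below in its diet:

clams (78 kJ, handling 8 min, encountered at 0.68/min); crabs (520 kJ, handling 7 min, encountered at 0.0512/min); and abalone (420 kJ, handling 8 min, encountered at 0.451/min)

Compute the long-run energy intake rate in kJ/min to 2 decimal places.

25.86 kJ/min

R = (0.68×78 + 0.0512×520 + 0.451×420) / (1 + 0.68×8 + 0.0512×7 + 0.451×8) = 269.1/10.41 = 25.86 kJ/min.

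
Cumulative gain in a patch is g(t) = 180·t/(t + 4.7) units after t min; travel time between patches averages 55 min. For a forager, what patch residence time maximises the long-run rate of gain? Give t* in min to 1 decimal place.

16.1 min

Maximise g(t)/(T+t): set derivative to zero → g'(t)(T+t) = g(t).
g'(t) = 180·4.7/(t + 4.7)². Setting 180·4.7/(t+4.7)² = 180t/[(t+4.7)(55+t)] gives 4.7(55+t) = t(t+4.7), so t² = 4.7×55 = 258.5.
t* = √258.5 = 16.08 min.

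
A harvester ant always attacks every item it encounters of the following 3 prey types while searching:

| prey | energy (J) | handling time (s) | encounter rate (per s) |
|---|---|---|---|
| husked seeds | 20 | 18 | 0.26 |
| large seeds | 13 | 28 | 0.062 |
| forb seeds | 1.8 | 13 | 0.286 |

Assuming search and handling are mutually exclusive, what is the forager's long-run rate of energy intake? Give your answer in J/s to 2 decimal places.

R = Σλ_iE_i / (1 + Σλ_ih_i)
Numerator: 0.26×20 + 0.062×13 + 0.286×1.8 = 6.521
Denominator: 1 + 0.26×18 + 0.062×28 + 0.286×13 = 11.13
R = 6.521/11.13 = 0.5857 J/s

0.59 J/s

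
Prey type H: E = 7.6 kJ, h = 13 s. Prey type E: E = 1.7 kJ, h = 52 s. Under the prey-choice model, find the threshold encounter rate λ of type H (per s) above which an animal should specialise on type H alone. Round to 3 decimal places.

At the threshold, the rate on type H alone equals the profitability of type E: λ·7.6/(1 + λ·13) = 1.7/52 = 0.03269.
Rearranging, λ(7.6 − 0.03269×13) = 0.03269, so λ = 0.03269/7.175 = 0.004556 per s.

0.005 per s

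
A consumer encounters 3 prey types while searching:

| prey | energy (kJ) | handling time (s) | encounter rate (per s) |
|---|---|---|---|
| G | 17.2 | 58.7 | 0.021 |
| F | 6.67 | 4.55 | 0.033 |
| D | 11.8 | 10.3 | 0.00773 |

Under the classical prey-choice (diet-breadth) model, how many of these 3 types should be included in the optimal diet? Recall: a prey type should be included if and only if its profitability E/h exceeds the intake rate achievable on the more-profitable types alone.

3

Rank by E/h (kJ/s): F 1.47, D 1.15, G 0.293. Include each in turn until the next type's E/h falls below the running intake rate.
Rate on top 1: 0.1914. D: 1.15 > 0.1914 → include.
Rate on top 2: 0.2532. G: 0.293 > 0.2532 → include.
Optimal diet: F, D, G — 3 of 3 types.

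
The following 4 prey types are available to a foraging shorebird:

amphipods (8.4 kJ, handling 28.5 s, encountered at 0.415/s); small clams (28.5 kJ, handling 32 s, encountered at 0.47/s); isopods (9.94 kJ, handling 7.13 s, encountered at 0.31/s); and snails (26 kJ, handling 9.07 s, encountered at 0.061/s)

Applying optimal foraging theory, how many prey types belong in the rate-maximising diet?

E/h in descending order: snails 2.87, isopods 1.39, small clams 0.891, amphipods 0.295 kJ/s. The optimal diet is the largest prefix of this list for which every included type satisfies E_i/h_i > R on the types above it.
Rate on top 1: 1.021. isopods: 1.39 > 1.021 → include.
Rate on top 2: 1.24. small clams: 0.891 < 1.24 → exclude; stop.
Optimal diet: snails, isopods — 2 of 4 types.

2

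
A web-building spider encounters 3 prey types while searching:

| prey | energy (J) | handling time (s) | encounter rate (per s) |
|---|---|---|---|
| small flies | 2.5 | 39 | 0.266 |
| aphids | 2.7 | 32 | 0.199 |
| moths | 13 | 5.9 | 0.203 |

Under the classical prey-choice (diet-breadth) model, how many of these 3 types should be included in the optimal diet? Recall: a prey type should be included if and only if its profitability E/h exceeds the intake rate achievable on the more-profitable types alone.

1

E/h in descending order: moths 2.2, aphids 0.0844, small flies 0.0641 J/s. The optimal diet is the largest prefix of this list for which every included type satisfies E_i/h_i > R on the types above it.
Rate on top 1: 1.201. aphids: 0.0844 < 1.201 → exclude; stop.
Optimal diet: moths — 1 of 3 types.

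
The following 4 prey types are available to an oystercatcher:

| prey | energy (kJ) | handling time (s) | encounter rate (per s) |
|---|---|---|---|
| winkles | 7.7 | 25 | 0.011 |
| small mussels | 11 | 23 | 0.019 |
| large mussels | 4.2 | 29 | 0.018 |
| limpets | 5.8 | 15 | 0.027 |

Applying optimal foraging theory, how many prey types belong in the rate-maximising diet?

Profitabilities (E/h, kJ/s): small mussels 0.478, limpets 0.387, winkles 0.308, large mussels 0.145. Add prey in this order while the next type's profitability exceeds the intake rate on those already taken.
Rate on top 1: 0.1454. limpets: 0.387 > 0.1454 → include.
Rate on top 2: 0.1985. winkles: 0.308 > 0.1985 → include.
Rate on top 3: 0.2127. large mussels: 0.145 < 0.2127 → exclude; stop.
Optimal diet: small mussels, limpets, winkles — 3 of 4 types.

3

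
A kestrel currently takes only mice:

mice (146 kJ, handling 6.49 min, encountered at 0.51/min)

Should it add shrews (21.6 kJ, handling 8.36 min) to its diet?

No

On mice alone, R = ΣλE/(1+Σλh) = 74.46/4.31 = 17.28 kJ/min.
shrews: E/h = 21.6/8.36 = 2.584 kJ/min.
2.584 < 17.28, so adding shrews would lower the average — exclude it.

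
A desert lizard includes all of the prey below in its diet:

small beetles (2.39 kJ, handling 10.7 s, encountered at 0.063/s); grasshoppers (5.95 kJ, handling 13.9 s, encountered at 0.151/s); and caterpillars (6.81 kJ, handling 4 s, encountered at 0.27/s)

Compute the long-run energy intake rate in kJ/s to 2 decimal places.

R = (0.063×2.39 + 0.151×5.95 + 0.27×6.81) / (1 + 0.063×10.7 + 0.151×13.9 + 0.27×4) = 2.888/4.853 = 0.595 kJ/s.

0.60 kJ/s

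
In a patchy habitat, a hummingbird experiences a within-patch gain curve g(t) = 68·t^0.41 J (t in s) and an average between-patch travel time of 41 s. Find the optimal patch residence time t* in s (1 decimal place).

28.5 s

By the marginal value theorem, leave when the instantaneous gain rate g'(t) equals the habitat-wide average g(t)/(T + t).
g'(t) = 0.41·68·t^-0.59. Setting 0.41·68·t^-0.59 = 68·t^0.41/(41+t) gives 0.41(41+t) = t, so 0.59·t = 0.41×41.
t* = 0.41×41/0.59 = 28.49 s.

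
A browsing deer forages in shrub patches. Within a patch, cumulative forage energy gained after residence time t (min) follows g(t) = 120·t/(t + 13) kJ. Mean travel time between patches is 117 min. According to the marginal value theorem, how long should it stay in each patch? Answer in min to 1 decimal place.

39.0 min

Maximise g(t)/(T+t): set derivative to zero → g'(t)(T+t) = g(t).
g'(t) = 120·13/(t + 13)². Setting 120·13/(t+13)² = 120t/[(t+13)(117+t)] gives 13(117+t) = t(t+13), so t² = 13×117 = 1521.
t* = √1521 = 39 min.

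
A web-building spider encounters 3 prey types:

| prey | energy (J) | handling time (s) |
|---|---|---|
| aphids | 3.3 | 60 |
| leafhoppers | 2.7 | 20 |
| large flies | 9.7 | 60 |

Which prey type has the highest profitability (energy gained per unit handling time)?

large flies

Profitability E/h (J/s): aphids = 3.3/60 = 0.055, leafhoppers = 2.7/20 = 0.135, large flies = 9.7/60 = 0.162.
Ranked: large flies > leafhoppers > aphids.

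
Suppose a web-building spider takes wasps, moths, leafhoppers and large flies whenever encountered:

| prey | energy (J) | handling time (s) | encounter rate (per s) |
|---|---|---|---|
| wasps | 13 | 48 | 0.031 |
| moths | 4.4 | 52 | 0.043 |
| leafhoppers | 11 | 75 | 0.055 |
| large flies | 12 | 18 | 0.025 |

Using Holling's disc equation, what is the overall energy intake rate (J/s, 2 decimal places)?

R = Σλ_iE_i / (1 + Σλ_ih_i)
Numerator: 0.031×13 + 0.043×4.4 + 0.055×11 + 0.025×12 = 1.497
Denominator: 1 + 0.031×48 + 0.043×52 + 0.055×75 + 0.025×18 = 9.299
R = 1.497/9.299 = 0.161 J/s

0.16 J/s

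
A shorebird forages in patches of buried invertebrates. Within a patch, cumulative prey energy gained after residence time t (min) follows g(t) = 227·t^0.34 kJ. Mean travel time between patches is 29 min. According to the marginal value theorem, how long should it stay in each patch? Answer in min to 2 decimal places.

14.94 min

Optimal t* satisfies g'(t*) = g(t*)/(T + t*).
g'(t) = 0.34·227·t^-0.66. Setting 0.34·227·t^-0.66 = 227·t^0.34/(29+t) gives 0.34(29+t) = t, so 0.66·t = 0.34×29.
t* = 0.34×29/0.66 = 14.94 min.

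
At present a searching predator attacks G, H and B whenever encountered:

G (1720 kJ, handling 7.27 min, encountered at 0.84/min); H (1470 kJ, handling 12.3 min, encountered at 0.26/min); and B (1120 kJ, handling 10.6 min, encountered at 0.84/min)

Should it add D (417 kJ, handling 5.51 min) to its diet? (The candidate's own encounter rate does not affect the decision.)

No

Intake rate on the current diet: R = (0.84×1720 + 0.26×1470 + 0.84×1120) / (1 + 0.84×7.27 + 0.26×12.3 + 0.84×10.6) = 2768/19.21 = 144.1 kJ/min.
Profitability of D: 417/5.51 = 75.68 kJ/min.
75.68 < 144.1, so adding D would lower the average — exclude it.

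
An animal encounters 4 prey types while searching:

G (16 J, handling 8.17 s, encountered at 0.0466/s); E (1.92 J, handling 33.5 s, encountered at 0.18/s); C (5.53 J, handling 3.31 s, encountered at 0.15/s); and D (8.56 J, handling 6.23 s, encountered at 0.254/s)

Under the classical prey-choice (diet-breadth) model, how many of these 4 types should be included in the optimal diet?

3

Rank by E/h (J/s): G 1.96, C 1.67, D 1.37, E 0.0573. Include each in turn until the next type's E/h falls below the running intake rate.
Rate on top 1: 0.54. C: 1.67 > 0.54 → include.
Rate on top 2: 0.8391. D: 1.37 > 0.8391 → include.
Rate on top 3: 1.084. E: 0.0573 < 1.084 → exclude; stop.
Optimal diet: G, C, D — 3 of 4 types.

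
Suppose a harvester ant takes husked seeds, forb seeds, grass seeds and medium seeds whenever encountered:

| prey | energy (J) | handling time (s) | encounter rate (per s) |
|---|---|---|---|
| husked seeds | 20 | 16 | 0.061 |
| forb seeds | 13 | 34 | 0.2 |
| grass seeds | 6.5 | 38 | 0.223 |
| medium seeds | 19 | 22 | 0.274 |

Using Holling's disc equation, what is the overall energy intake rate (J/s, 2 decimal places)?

0.45 J/s

Energy encountered per unit search time: 0.061×20 + 0.2×13 + 0.223×6.5 + 0.274×19 = 10.48 J/s.
Handling time per unit search time: 0.061×16 + 0.2×34 + 0.223×38 + 0.274×22 = 22.28.
Rate = 10.48/(1 + 22.28) = 0.45 J/s.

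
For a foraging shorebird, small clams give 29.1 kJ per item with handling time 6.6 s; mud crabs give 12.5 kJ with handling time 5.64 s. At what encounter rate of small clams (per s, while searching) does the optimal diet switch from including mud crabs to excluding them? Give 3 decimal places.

Drop mud crabs once their profitability E₂/h₂ falls below the rate achievable on small clams alone: E₂/h₂ = λE₁/(1 + λh₁).
Solve for λ: λE₁h₂ = E₂(1 + λh₁) → λ(E₁h₂ − E₂h₁) = E₂ → λ = E₂/(E₁h₂ − E₂h₁).
λ = 12.5/(29.1×5.64 − 12.5×6.6) = 12.5/81.62 = 0.1531 per s.

0.153 per s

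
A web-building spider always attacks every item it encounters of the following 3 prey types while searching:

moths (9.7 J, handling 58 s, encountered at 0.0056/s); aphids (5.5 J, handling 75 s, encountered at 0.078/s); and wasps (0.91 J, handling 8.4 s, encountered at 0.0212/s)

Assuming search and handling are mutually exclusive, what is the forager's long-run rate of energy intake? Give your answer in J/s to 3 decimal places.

R = Σλ_iE_i / (1 + Σλ_ih_i)
Numerator: 0.0056×9.7 + 0.078×5.5 + 0.0212×0.91 = 0.5026
Denominator: 1 + 0.0056×58 + 0.078×75 + 0.0212×8.4 = 7.353
R = 0.5026/7.353 = 0.06836 J/s

0.068 J/s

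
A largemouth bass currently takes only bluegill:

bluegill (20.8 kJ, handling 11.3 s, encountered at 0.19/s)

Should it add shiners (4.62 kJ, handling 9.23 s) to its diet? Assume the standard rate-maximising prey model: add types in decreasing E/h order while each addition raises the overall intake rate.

No

Intake rate on the current diet: R = (0.19×20.8) / (1 + 0.19×11.3) = 3.952/3.147 = 1.256 kJ/s.
Profitability of shiners: 4.62/9.23 = 0.5005 kJ/s.
Since 0.5005 < R, time spent handling shiners is better spent searching.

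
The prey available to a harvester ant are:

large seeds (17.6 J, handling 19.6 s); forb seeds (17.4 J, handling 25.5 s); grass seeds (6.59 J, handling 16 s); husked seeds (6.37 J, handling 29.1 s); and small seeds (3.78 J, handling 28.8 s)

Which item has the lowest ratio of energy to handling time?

small seeds

In descending order of E/h:
large seeds: 17.6/19.6 = 0.898 J/s
forb seeds: 17.4/25.5 = 0.682 J/s
grass seeds: 6.59/16 = 0.412 J/s
husked seeds: 6.37/29.1 = 0.219 J/s
small seeds: 3.78/28.8 = 0.131 J/s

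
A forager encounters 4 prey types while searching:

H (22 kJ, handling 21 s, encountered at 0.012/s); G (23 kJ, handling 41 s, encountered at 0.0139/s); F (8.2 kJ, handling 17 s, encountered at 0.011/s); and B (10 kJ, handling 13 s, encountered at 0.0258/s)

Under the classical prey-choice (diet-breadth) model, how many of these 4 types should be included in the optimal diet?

4

Profitabilities (E/h, kJ/s): H 1.05, B 0.769, G 0.561, F 0.482. Add prey in this order while the next type's profitability exceeds the intake rate on those already taken.
Rate on top 1: 0.2109. B: 0.769 > 0.2109 → include.
Rate on top 2: 0.3288. G: 0.561 > 0.3288 → include.
Rate on top 3: 0.3902. F: 0.482 > 0.3902 → include.
Optimal diet: H, B, G, F — 4 of 4 types.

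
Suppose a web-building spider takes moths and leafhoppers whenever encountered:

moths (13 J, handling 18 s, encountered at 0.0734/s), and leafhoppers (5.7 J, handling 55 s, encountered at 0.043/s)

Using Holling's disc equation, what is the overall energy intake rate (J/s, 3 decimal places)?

0.256 J/s

R = Σλ_iE_i / (1 + Σλ_ih_i)
Numerator: 0.0734×13 + 0.043×5.7 = 1.199
Denominator: 1 + 0.0734×18 + 0.043×55 = 4.686
R = 1.199/4.686 = 0.2559 J/s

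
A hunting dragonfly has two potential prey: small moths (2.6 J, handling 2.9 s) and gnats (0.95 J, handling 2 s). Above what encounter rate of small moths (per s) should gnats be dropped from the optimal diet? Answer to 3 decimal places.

0.389 per s

At the threshold, the rate on small moths alone equals the profitability of gnats: λ·2.6/(1 + λ·2.9) = 0.95/2 = 0.475.
Rearranging, λ(2.6 − 0.475×2.9) = 0.475, so λ = 0.475/1.223 = 0.3885 per s.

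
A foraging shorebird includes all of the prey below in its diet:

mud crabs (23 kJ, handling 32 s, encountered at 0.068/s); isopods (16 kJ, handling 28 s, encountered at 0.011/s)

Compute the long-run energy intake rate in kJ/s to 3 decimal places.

0.499 kJ/s

R = Σλ_iE_i / (1 + Σλ_ih_i)
Numerator: 0.068×23 + 0.011×16 = 1.74
Denominator: 1 + 0.068×32 + 0.011×28 = 3.484
R = 1.74/3.484 = 0.4994 kJ/s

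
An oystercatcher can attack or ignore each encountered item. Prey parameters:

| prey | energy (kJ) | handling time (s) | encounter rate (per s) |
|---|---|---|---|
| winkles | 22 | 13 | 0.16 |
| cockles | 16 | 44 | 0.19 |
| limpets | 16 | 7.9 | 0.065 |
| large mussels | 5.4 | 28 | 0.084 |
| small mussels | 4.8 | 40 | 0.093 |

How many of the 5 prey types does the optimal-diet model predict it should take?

Rank by E/h (kJ/s): limpets 2.03, winkles 1.69, cockles 0.364, large mussels 0.193, small mussels 0.12. Include each in turn until the next type's E/h falls below the running intake rate.
Rate on top 1: 0.6871. winkles: 1.69 > 0.6871 → include.
Rate on top 2: 1.269. cockles: 0.364 < 1.269 → exclude; stop.
Optimal diet: limpets, winkles — 2 of 5 types.

2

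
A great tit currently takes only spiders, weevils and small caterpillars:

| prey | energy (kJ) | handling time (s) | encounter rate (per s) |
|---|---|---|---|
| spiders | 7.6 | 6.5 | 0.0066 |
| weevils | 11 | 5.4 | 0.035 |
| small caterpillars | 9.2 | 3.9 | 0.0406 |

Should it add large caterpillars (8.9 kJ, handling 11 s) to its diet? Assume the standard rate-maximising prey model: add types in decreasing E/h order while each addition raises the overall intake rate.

On spiders, weevils and small caterpillars alone, R = ΣλE/(1+Σλh) = 0.8087/1.39 = 0.5817 kJ/s.
Profitability of large caterpillars: 8.9/11 = 0.8091 kJ/s.
Since 0.8091 > R, including large caterpillars increases the long-run rate.

Yes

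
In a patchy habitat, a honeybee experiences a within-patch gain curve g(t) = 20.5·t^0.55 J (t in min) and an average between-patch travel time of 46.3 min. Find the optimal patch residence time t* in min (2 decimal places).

56.59 min

By the marginal value theorem, leave when the instantaneous gain rate g'(t) equals the habitat-wide average g(t)/(T + t).
g'(t) = 0.55·20.5·t^-0.45. Setting 0.55·20.5·t^-0.45 = 20.5·t^0.55/(46.3+t) gives 0.55(46.3+t) = t, so 0.45·t = 0.55×46.3.
t* = 0.55×46.3/0.45 = 56.59 min.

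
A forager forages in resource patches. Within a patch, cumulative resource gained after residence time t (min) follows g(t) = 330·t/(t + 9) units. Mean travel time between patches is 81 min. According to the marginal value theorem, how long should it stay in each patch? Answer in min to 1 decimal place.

Optimal t* satisfies g'(t*) = g(t*)/(T + t*).
g'(t) = 330·9/(t + 9)². Setting 330·9/(t+9)² = 330t/[(t+9)(81+t)] gives 9(81+t) = t(t+9), so t² = 9×81 = 729.
t* = √729 = 27 min.

27.0 min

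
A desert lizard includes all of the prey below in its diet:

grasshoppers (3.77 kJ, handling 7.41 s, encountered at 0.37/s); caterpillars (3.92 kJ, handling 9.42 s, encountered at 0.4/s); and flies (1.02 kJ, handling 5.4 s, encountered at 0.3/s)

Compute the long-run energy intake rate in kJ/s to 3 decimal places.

0.358 kJ/s

R = (0.37×3.77 + 0.4×3.92 + 0.3×1.02) / (1 + 0.37×7.41 + 0.4×9.42 + 0.3×5.4) = 3.269/9.13 = 0.3581 kJ/s.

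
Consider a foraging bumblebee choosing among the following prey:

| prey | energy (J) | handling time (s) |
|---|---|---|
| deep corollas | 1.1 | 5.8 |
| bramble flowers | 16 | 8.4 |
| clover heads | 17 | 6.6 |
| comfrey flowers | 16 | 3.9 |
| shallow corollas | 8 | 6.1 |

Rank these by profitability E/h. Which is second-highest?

In descending order of E/h:
comfrey flowers: 16/3.9 = 4.1 J/s
clover heads: 17/6.6 = 2.58 J/s
bramble flowers: 16/8.4 = 1.9 J/s
shallow corollas: 8/6.1 = 1.31 J/s
deep corollas: 1.1/5.8 = 0.19 J/s

clover heads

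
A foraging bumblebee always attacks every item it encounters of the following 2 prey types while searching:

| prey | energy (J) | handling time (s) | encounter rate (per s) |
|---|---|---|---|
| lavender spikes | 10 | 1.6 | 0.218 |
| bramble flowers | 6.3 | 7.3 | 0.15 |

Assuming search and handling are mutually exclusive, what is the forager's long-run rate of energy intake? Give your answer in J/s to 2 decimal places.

1.28 J/s

R = (0.218×10 + 0.15×6.3) / (1 + 0.218×1.6 + 0.15×7.3) = 3.125/2.444 = 1.279 J/s.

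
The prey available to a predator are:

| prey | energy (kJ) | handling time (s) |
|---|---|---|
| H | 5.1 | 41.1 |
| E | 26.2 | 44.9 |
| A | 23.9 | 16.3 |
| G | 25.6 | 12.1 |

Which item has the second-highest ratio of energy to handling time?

Profitability E/h (kJ/s): H = 5.1/41.1 = 0.124, E = 26.2/44.9 = 0.584, A = 23.9/16.3 = 1.47, G = 25.6/12.1 = 2.12.
Ranked: G > A > E > H.

A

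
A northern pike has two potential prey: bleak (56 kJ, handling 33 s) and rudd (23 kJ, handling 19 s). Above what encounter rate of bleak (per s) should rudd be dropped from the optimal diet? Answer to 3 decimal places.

0.075 per s

The zero-one rule: include rudd iff E₂/h₂ > λE₁/(1+λh₁). Equality gives the switch point.
λE₁h₂ = E₂ + λE₂h₁ ⇒ λ = E₂/(E₁h₂ − E₂h₁) = 23/(1064 − 759) = 0.07541 per s.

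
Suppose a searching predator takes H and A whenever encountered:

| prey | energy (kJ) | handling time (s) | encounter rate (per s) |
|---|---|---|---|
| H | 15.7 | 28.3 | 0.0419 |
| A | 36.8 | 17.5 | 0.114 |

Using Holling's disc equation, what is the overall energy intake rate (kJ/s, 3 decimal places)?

1.161 kJ/s

R = Σλ_iE_i / (1 + Σλ_ih_i)
Numerator: 0.0419×15.7 + 0.114×36.8 = 4.853
Denominator: 1 + 0.0419×28.3 + 0.114×17.5 = 4.181
R = 4.853/4.181 = 1.161 kJ/s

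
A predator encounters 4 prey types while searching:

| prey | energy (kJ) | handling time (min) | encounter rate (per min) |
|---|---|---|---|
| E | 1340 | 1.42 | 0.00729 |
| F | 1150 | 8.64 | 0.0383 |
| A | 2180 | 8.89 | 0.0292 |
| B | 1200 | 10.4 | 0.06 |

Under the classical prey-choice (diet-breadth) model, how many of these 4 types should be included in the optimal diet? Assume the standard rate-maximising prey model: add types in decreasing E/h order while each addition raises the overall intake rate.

4

Rank by E/h (kJ/min): E 944, A 245, F 133, B 115. Include each in turn until the next type's E/h falls below the running intake rate.
Rate on top 1: 9.669. A: 245 > 9.669 → include.
Rate on top 2: 57.82. F: 133 > 57.82 → include.
Rate on top 3: 73.38. B: 115 > 73.38 → include.
Optimal diet: E, A, F, B — 4 of 4 types.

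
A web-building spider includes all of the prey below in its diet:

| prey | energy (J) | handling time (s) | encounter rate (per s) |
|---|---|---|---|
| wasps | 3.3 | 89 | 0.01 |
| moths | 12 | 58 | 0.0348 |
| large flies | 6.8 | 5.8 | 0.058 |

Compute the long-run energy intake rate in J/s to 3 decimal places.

0.199 J/s

R = (0.01×3.3 + 0.0348×12 + 0.058×6.8) / (1 + 0.01×89 + 0.0348×58 + 0.058×5.8) = 0.845/4.245 = 0.1991 J/s.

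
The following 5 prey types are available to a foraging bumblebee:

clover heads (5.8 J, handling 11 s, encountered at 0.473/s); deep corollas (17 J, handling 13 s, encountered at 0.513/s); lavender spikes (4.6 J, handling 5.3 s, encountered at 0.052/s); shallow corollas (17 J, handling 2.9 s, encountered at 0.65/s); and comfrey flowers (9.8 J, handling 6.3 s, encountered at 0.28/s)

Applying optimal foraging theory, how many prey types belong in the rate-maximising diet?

E/h in descending order: shallow corollas 5.86, comfrey flowers 1.56, deep corollas 1.31, lavender spikes 0.868, clover heads 0.527 J/s. The optimal diet is the largest prefix of this list for which every included type satisfies E_i/h_i > R on the types above it.
Rate on top 1: 3.83. comfrey flowers: 1.56 < 3.83 → exclude; stop.
Optimal diet: shallow corollas — 1 of 5 types.

1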